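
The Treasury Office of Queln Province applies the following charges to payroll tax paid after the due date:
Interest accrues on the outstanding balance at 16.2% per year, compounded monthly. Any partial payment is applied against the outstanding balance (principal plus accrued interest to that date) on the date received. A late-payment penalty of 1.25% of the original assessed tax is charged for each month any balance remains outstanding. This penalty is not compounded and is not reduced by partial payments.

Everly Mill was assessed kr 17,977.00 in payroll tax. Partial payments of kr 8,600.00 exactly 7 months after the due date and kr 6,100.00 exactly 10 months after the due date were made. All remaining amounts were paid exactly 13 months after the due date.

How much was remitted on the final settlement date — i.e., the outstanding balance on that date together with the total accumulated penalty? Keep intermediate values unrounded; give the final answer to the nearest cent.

Monthly rate = 16.2% ÷ 12 = 1.35%
Balance at month 7: kr 17,977.0000 × (1 + 0.0135)^7 = kr 19,746.1981…
After kr 8,600.00 payment: kr 19,746.1981… − kr 8,600.00 = kr 11,146.1981…
Balance at month 10: kr 11,146.1981… × (1 + 0.0135)^3 = kr 11,603.7407…
After kr 6,100.00 payment: kr 11,603.7407… − kr 6,100.00 = kr 5,503.7407…
Balance at month 13: kr 5,503.7407… × (1 + 0.0135)^3 = kr 5,729.6649…
Penalty: 13 × 1.25% × kr 17,977.00 = kr 2,921.26…
Final settlement = outstanding balance + penalty = kr 5,729.6649… + kr 2,921.26… = kr 8,650.93

kr 8,650.93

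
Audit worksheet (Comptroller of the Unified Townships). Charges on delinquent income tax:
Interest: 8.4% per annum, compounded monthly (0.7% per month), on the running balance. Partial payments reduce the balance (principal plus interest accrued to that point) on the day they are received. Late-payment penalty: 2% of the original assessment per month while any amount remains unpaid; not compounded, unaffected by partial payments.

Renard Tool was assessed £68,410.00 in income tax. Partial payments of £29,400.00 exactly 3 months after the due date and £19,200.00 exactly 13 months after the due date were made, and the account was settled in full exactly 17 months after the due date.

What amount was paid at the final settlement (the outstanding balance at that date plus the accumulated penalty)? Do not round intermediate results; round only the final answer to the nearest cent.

Balance at month 3: £68,410.0000 × (1 + 0.007)^3 = £69,856.6897…
After £29,400.00 payment: £69,856.6897… − £29,400.00 = £40,456.6897…
Balance at month 13: £40,456.6897… × (1 + 0.007)^10 = £43,379.5508…
After £19,200.00 payment: £43,379.5508… − £19,200.00 = £24,179.5508…
Balance at month 17: £24,179.5508… × (1 + 0.007)^4 = £24,863.7202…
Penalty: 17 × 2% × £68,410.00 = £23,259.40
Final settlement = outstanding balance + penalty = £24,863.7202… + £23,259.40 = £48,123.12

£48,123.12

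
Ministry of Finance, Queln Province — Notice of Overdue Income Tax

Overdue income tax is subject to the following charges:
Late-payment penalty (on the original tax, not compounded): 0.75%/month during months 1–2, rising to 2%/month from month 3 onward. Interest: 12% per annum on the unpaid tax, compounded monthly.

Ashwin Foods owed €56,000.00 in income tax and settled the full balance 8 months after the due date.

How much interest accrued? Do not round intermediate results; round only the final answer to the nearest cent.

€4,639.98

Interest (12%/yr ÷ 12 = 1%/month): €56,000.00 × ((1 + 0.01)^8 − 1) = €4,639.9755…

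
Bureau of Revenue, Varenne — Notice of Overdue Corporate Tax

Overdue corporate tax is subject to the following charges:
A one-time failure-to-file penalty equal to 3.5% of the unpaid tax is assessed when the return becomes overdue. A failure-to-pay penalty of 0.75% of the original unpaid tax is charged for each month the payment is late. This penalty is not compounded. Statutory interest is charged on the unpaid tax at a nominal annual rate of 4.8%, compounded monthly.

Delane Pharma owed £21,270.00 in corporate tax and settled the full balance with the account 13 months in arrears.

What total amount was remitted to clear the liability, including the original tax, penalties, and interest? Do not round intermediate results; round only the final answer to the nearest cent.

£25,221.25

Failure-to-file penalty: 3.5% × £21,270.00 = £744.45
Failure-to-pay penalty: 13 × 0.75% × £21,270.00 = £2,073.83…
Interest (4.8%/yr ÷ 12 = 0.4%/month): £21,270.00 × ((1 + 0.004)^13 − 1) = £1,132.9782…
Total = £21,270.00 + £2,818.2750 + £1,132.9782… = £25,221.25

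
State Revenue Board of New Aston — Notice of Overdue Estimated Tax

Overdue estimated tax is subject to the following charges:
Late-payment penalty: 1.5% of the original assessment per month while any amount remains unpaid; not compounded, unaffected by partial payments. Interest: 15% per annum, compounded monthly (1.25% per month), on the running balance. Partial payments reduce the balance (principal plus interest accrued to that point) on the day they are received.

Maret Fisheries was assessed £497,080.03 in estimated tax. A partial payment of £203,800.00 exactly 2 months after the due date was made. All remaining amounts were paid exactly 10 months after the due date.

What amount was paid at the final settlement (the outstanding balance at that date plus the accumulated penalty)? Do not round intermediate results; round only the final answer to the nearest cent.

£412,296.96

Balance at month 2: £497,080.0300 × (1 + 0.0125)^2 = £509,584.6995…
After £203,800.00 payment: £509,584.6995… − £203,800.00 = £305,784.6995…
Balance at month 10: £305,784.6995… × (1 + 0.0125)^8 = £337,734.9506…
Penalty: 10 × 1.5% × £497,080.03 = £74,562.00…
Final settlement = outstanding balance + penalty = £337,734.9506… + £74,562.00… = £412,296.96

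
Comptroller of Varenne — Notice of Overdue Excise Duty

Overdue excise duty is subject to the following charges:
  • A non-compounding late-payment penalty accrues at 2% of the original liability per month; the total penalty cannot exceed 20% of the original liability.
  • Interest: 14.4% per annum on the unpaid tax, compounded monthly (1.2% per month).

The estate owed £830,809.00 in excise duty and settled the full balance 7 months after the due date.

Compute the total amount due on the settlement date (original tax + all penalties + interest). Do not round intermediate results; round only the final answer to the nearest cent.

£1,019,473.44

Penalty: 7 × 2% × £830,809.00 = £116,313.26 (below the 20% cap of £166,161.80)
Interest: £830,809.00 × ((1 + 0.012)^7 − 1) = £830,809.00 × 0.0870852… = £72,351.1771…
Total = £830,809.00 + £116,313.2600 + £72,351.1771… = £1,019,473.44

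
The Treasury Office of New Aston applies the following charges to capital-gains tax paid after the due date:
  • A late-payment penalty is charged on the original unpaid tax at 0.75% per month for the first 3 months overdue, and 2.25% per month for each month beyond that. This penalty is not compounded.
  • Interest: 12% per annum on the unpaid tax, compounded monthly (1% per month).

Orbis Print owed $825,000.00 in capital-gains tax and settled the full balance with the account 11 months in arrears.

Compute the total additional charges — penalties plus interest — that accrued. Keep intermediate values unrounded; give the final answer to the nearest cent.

$262,488.89

Penalty, months 1–3: 3 × 0.75% × $825,000.00 = $18,562.50
Penalty, months 4–11: 8 × 2.25% × $825,000.00 = $148,500.00
Interest: $825,000.00 × ((1 + 0.01)^11 − 1) = $825,000.00 × 0.1156683… = $95,426.3860…
Penalties + interest = $167,062.5000 + $95,426.3860… = $262,488.89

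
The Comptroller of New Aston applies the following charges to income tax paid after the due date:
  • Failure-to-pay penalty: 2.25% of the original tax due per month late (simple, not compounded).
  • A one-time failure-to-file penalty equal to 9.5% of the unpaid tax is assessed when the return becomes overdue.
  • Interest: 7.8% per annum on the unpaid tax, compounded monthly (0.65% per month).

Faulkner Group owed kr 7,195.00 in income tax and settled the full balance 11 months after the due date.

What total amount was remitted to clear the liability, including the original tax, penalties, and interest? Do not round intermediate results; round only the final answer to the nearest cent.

Failure-to-file penalty: 9.5% × kr 7,195.00 = kr 683.53…
Failure-to-pay penalty = 2.25% × kr 7,195.00 × 11 mo = kr 1,780.76…
Interest: kr 7,195.00 × ((1 + 0.0065)^11 − 1) = kr 7,195.00 × 0.0738697… = kr 531.4922…
Total = kr 7,195.00 + kr 2,464.2875 + kr 531.4922… = kr 10,190.78

kr 10,190.78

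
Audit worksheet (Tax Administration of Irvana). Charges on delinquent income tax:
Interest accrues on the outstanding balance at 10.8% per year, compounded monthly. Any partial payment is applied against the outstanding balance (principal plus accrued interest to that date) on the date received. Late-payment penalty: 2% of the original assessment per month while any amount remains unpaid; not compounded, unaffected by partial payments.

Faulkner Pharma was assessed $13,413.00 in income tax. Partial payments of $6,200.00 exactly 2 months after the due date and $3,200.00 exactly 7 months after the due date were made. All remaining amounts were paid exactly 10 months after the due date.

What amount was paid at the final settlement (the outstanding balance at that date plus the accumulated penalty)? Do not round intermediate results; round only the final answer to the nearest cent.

$7,404.95

Monthly rate = 10.8% ÷ 12 = 0.9%
Balance at month 2: $13,413.0000 × (1 + 0.009)^2 = $13,655.5205…
After $6,200.00 payment: $13,655.5205… − $6,200.00 = $7,455.5205…
Balance at month 7: $7,455.5205… × (1 + 0.009)^5 = $7,797.1124…
After $3,200.00 payment: $7,797.1124… − $3,200.00 = $4,597.1124…
Balance at month 10: $4,597.1124… × (1 + 0.009)^3 = $4,722.3549…
Penalty: 10 × 2% × $13,413.00 = $2,682.60
Final settlement = outstanding balance + penalty = $4,722.3549… + $2,682.60 = $7,404.95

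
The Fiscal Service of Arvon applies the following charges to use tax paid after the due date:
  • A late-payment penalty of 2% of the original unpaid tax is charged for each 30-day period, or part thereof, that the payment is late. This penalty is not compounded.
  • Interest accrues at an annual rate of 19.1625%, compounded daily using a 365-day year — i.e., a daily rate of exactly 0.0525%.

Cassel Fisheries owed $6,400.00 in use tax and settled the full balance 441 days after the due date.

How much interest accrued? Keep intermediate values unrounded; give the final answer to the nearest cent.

Interest: $6,400.00 × ((1 + 0.000525)^441 − 1) = $6,400.00 × 0.26044426… = $1,666.8433…

$1,666.84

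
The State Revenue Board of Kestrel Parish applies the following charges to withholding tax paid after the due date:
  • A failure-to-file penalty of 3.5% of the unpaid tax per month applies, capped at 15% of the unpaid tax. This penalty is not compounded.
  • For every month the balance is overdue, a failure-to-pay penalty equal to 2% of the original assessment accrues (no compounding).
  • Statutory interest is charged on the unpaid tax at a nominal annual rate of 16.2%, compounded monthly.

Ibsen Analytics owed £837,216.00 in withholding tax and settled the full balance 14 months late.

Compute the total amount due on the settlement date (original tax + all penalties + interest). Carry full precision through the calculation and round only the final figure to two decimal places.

£1,370,116.12

Failure-to-file: 14 × 3.5% × £837,216.00 = £410,235.84, capped at 15% × £837,216.00 = £125,582.40
Failure-to-pay penalty = 2% × £837,216.00 × 14 mo = £234,420.48
Interest (16.2%/yr ÷ 12 = 1.35%/month): £837,216.00 × ((1 + 0.0135)^14 − 1) = £172,897.2360…
Total = £837,216.00 + £360,002.8800 + £172,897.2360… = £1,370,116.12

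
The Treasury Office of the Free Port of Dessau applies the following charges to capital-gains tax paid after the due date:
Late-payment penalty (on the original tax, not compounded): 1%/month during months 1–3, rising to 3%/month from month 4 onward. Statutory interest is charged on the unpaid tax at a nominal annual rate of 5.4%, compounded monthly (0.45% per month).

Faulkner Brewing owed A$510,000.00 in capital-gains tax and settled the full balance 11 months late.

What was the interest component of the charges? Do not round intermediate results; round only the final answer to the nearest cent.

A$25,820.75

Interest: A$510,000.00 × ((1 + 0.0045)^11 − 1) = A$510,000.00 × 0.0506289… = A$25,820.7501…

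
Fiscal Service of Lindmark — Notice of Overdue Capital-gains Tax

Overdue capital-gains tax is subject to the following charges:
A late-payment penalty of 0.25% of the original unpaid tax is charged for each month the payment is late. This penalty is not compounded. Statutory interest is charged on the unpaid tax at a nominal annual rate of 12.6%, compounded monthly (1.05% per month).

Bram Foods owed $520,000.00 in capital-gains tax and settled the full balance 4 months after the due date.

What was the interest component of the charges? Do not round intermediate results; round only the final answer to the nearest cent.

Interest: $520,000.00 × ((1 + 0.0105)^4 − 1) = $520,000.00 × 0.0426661… = $22,186.3942…

$22,186.39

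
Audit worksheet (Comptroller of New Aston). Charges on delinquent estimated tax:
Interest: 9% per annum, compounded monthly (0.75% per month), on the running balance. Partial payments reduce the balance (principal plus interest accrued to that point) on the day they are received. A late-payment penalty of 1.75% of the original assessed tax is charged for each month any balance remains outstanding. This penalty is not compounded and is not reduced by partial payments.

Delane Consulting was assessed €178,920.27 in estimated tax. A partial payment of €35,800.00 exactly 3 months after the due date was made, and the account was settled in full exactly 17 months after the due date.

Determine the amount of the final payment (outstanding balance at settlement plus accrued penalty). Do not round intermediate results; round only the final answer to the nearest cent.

Balance at month 3: €178,920.2700 × (1 + 0.0075)^3 = €182,976.2444…
After €35,800.00 payment: €182,976.2444… − €35,800.00 = €147,176.2444…
Balance at month 17: €147,176.2444… × (1 + 0.0075)^14 = €163,406.1824…
Penalty: 17 × 1.75% × €178,920.27 = €53,228.78…
Final settlement = outstanding balance + penalty = €163,406.1824… + €53,228.78… = €216,634.96

€216,634.96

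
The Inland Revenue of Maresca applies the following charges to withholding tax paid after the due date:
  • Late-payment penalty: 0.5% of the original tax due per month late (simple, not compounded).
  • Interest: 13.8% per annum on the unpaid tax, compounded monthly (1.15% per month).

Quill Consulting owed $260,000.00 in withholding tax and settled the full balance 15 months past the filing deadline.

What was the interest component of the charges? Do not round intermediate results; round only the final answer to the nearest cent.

$48,646.71

Interest: $260,000.00 × ((1 + 0.0115)^15 − 1) = $260,000.00 × 0.1871027… = $48,646.7118…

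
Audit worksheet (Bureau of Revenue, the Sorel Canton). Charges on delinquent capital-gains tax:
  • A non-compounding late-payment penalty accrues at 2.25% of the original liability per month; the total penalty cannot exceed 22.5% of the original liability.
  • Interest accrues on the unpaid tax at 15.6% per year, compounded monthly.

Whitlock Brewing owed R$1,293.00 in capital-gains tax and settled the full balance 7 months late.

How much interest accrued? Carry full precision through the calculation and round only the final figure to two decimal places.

Interest (15.6%/yr ÷ 12 = 1.3%/month): R$1,293.00 × ((1 + 0.013)^7 − 1) = R$122.3526…

R$122.35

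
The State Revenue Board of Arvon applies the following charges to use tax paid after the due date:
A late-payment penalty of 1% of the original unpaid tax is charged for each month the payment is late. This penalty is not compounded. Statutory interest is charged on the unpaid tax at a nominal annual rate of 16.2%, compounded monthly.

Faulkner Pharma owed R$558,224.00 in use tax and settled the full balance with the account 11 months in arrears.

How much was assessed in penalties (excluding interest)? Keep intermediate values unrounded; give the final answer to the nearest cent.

Late-payment penalty: 11 × 1% × R$558,224.00 = R$61,404.64

R$61,404.64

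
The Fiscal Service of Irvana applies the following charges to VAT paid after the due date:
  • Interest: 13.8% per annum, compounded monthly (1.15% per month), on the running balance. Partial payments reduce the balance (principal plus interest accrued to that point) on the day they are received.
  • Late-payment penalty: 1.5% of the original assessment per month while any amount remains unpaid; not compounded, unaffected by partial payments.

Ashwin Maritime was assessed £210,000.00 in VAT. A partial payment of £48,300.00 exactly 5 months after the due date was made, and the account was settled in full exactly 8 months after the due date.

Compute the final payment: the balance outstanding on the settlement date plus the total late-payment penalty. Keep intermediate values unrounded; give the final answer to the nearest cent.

Balance at month 5: £210,000.0000 × (1 + 0.0115)^5 = £222,355.9372…
After £48,300.00 payment: £222,355.9372… − £48,300.00 = £174,055.9372…
Balance at month 8: £174,055.9372… × (1 + 0.0115)^3 = £180,130.1885…
Penalty: 8 × 1.5% × £210,000.00 = £25,200.00
Final settlement = outstanding balance + penalty = £180,130.1885… + £25,200.00 = £205,330.19

£205,330.19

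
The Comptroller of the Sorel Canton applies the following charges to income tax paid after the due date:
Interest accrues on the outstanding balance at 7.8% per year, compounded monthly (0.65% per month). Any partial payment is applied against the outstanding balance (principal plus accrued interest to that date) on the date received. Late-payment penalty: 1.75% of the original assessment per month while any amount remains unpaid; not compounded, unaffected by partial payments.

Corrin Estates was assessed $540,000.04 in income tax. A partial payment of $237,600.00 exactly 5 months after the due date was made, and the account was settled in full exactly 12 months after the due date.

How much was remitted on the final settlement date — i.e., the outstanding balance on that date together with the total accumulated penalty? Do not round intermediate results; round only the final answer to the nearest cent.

Balance at month 5: $540,000.0400 × (1 + 0.0065)^5 = $557,779.6791…
After $237,600.00 payment: $557,779.6791… − $237,600.00 = $320,179.6791…
Balance at month 12: $320,179.6791… × (1 + 0.0065)^7 = $335,035.0315…
Penalty: 12 × 1.75% × $540,000.04 = $113,400.01…
Final settlement = outstanding balance + penalty = $335,035.0315… + $113,400.01… = $448,435.04

$448,435.04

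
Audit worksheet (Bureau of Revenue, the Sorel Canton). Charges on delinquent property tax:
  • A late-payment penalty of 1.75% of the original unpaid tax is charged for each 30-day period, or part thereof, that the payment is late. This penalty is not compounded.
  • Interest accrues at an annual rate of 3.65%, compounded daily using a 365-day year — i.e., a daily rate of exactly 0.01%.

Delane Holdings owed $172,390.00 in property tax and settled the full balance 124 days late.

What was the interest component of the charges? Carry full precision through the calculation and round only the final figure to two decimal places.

$2,150.84

Interest: $172,390.00 × ((1 + 0.0001)^124 − 1) = $172,390.00 × 0.01247657… = $2,150.8361…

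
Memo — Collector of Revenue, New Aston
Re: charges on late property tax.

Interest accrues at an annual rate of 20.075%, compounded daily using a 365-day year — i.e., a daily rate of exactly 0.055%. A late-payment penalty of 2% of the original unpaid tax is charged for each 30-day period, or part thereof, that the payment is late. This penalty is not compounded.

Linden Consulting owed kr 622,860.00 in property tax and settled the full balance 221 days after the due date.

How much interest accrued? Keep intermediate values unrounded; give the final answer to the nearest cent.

kr 80,478.55

Interest: kr 622,860.00 × ((1 + 0.00055)^221 − 1) = kr 622,860.00 × 0.12920809… = kr 80,478.5539…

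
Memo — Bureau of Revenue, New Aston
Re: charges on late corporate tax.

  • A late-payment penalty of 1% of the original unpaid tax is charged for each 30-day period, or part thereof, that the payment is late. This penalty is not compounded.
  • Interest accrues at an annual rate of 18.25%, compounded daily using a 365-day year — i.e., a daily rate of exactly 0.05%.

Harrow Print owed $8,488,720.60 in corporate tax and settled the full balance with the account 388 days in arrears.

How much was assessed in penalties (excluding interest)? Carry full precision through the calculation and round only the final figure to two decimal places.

$1,103,533.68

Penalty periods: ⌈388/30⌉ = 13; penalty = 13 × 1% × $8,488,720.60 = $1,103,533.68…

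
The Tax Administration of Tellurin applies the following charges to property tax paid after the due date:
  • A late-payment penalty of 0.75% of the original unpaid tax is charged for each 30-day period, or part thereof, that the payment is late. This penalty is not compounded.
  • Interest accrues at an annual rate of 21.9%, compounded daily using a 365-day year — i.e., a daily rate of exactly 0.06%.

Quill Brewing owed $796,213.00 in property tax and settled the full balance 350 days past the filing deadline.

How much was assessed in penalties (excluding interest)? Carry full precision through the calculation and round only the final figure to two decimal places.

$71,659.17

Penalty periods: ⌈350/30⌉ = 12; penalty = 12 × 0.75% × $796,213.00 = $71,659.17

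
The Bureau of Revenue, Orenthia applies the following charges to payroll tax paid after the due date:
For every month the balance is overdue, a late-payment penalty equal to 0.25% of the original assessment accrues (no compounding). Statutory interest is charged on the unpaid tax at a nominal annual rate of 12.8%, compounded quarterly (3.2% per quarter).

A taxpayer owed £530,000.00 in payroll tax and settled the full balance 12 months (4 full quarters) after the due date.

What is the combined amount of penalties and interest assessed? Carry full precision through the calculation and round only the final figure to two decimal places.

Late-payment penalty: 12 × 0.25% × £530,000.00 = £15,900.00
Interest: £530,000.00 × ((1 + 0.032)^4 − 1) = £530,000.00 × 0.1342761… = £71,166.3439…
Penalties + interest = £15,900.0000 + £71,166.3439… = £87,066.34

£87,066.34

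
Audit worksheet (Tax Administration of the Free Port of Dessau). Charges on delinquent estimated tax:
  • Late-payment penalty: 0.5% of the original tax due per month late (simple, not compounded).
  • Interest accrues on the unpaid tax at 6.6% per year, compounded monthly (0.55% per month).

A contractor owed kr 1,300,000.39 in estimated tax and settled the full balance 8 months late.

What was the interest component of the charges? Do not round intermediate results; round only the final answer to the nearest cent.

Interest: kr 1,300,000.39 × ((1 + 0.0055)^8 − 1) = kr 1,300,000.39 × 0.0448564… = kr 58,313.3132…

kr 58,313.31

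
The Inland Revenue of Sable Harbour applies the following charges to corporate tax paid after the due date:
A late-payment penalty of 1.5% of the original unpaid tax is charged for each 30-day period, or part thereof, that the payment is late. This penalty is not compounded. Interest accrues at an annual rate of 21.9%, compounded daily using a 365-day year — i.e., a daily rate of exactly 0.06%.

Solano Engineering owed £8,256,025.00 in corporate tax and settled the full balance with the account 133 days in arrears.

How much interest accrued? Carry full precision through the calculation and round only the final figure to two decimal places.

£685,617.58

Interest: £8,256,025.00 × ((1 + 0.0006)^133 − 1) = £8,256,025.00 × 0.08304451… = £685,617.5828…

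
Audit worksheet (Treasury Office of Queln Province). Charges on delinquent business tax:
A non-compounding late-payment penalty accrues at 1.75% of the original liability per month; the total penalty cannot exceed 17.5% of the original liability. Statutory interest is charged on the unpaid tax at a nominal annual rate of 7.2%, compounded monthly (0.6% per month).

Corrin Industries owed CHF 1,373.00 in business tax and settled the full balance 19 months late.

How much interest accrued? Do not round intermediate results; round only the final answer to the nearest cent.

CHF 165.27

Interest: CHF 1,373.00 × ((1 + 0.006)^19 − 1) = CHF 1,373.00 × 0.1203704… = CHF 165.2686…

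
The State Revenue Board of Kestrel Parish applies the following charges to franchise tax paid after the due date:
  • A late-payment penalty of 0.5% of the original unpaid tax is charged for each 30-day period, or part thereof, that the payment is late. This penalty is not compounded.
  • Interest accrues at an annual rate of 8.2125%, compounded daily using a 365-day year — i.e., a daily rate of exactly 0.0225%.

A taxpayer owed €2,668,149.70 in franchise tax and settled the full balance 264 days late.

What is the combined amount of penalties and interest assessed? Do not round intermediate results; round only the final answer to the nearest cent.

Penalty periods: ⌈264/30⌉ = 9; penalty = 9 × 0.5% × €2,668,149.70 = €120,066.74…
Interest: €2,668,149.70 × ((1 + 0.000225)^264 − 1) = €2,668,149.70 × 0.06119255… = €163,270.8715…
Penalties + interest = €120,066.7365 + €163,270.8715… = €283,337.61

€283,337.61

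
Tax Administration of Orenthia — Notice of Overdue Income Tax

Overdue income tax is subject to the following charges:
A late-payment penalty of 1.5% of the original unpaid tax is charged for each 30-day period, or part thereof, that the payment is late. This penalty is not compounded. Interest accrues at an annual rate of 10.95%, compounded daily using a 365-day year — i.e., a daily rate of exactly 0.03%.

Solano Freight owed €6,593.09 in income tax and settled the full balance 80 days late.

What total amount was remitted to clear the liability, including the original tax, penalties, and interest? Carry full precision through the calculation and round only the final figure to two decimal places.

€7,049.90

Penalty periods: ⌈80/30⌉ = 3; penalty = 3 × 1.5% × €6,593.09 = €296.69…
Interest: €6,593.09 × ((1 + 0.0003)^80 − 1) = €6,593.09 × 0.02428663… = €160.1239…
Total = €6,593.09 + €296.6891… + €160.1239… = €7,049.90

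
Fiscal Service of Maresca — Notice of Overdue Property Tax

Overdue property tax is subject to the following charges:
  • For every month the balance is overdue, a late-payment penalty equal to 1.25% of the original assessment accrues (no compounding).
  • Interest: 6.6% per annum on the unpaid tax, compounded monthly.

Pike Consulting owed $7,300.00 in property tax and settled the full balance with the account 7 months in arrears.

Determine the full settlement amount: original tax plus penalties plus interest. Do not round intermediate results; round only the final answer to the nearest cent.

Late-payment penalty: 7 × 1.25% × $7,300.00 = $638.75
Interest (6.6%/yr ÷ 12 = 0.55%/month): $7,300.00 × ((1 + 0.0055)^7 − 1) = $285.7301…
Total = $7,300.00 + $638.7500 + $285.7301… = $8,224.48

$8,224.48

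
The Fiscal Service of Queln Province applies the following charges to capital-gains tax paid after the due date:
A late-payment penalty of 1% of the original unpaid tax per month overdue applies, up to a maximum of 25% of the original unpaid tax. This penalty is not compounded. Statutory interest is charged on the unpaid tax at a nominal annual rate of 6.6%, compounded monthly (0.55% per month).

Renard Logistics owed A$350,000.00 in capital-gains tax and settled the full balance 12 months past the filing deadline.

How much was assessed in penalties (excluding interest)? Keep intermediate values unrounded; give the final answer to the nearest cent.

Penalty: 12 × 1% × A$350,000.00 = A$42,000.00 (below the 25% cap of A$87,500.00)

A$42,000.00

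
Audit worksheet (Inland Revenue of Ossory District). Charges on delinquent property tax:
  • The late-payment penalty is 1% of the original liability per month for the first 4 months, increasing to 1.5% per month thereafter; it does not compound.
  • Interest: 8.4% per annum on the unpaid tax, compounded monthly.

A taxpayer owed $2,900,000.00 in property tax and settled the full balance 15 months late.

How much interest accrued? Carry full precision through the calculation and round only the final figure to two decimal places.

Interest (8.4%/yr ÷ 12 = 0.7%/month): $2,900,000.00 × ((1 + 0.007)^15 − 1) = $319,882.7409…

$319,882.74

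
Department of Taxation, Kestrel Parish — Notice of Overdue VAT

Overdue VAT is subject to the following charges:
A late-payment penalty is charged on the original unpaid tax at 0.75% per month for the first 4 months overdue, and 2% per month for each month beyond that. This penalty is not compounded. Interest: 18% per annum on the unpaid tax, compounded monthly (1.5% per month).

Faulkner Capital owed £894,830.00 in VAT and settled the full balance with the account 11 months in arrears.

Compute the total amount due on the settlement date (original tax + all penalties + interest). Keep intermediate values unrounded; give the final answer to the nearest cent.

Penalty, months 1–4: 4 × 0.75% × £894,830.00 = £26,844.90
Penalty, months 5–11: 7 × 2% × £894,830.00 = £125,276.20
Interest: £894,830.00 × ((1 + 0.015)^11 − 1) = £894,830.00 × 0.1779489… = £159,234.0477…
Total = £894,830.00 + £152,121.1000 + £159,234.0477… = £1,206,185.15

£1,206,185.15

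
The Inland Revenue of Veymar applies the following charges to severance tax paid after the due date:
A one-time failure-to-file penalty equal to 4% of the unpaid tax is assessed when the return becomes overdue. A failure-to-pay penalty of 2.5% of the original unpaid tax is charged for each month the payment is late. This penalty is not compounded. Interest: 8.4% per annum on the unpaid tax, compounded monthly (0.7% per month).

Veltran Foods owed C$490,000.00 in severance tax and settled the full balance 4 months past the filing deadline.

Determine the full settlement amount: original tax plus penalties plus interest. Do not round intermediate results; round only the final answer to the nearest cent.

Failure-to-file penalty: 4% × C$490,000.00 = C$19,600.00
Failure-to-pay penalty = 2.5% × C$490,000.00 × 4 mo = C$49,000.00
Interest: C$490,000.00 × ((1 + 0.007)^4 − 1) = C$490,000.00 × 0.0282954… = C$13,864.7335…
Total = C$490,000.00 + C$68,600.0000 + C$13,864.7335… = C$572,464.73

C$572,464.73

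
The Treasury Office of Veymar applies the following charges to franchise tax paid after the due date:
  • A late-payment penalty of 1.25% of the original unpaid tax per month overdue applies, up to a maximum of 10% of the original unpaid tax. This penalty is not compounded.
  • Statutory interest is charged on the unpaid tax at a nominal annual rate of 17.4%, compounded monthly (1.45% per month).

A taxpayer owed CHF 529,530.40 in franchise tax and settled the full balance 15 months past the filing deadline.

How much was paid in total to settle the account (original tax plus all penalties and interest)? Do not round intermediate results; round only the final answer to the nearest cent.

CHF 710,113.87

Penalty (uncapped): 15 × 1.25% × CHF 529,530.40 = CHF 99,286.95; cap = 10% × CHF 529,530.40 = CHF 52,953.04 → penalty = CHF 52,953.04
Interest: CHF 529,530.40 × ((1 + 0.0145)^15 − 1) = CHF 529,530.40 × 0.2410257… = CHF 127,630.4282…
Total = CHF 529,530.40 + CHF 52,953.0400 + CHF 127,630.4282… = CHF 710,113.87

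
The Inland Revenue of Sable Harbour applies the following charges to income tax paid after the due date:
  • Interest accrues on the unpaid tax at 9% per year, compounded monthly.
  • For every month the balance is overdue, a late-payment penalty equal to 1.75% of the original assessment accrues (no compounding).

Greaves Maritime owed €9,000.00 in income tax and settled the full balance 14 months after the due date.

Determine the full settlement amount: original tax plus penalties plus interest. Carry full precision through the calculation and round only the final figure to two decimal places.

€12,197.48

Late-payment penalty: 14 × 1.75% × €9,000.00 = €2,205.00
Interest (9%/yr ÷ 12 = 0.75%/month): €9,000.00 × ((1 + 0.0075)^14 − 1) = €992.4797…
Total = €9,000.00 + €2,205.0000 + €992.4797… = €12,197.48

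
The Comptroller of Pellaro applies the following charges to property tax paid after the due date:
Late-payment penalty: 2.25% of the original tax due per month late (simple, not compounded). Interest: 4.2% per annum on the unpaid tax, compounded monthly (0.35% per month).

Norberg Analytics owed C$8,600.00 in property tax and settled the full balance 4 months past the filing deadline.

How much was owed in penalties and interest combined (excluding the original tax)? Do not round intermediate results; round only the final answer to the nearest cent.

C$895.03

Late-payment penalty = 2.25% × C$8,600.00 × 4 mo = C$774.00
Interest: C$8,600.00 × ((1 + 0.0035)^4 − 1) = C$8,600.00 × 0.0140737… = C$121.0336…
Penalties + interest = C$774.0000 + C$121.0336… = C$895.03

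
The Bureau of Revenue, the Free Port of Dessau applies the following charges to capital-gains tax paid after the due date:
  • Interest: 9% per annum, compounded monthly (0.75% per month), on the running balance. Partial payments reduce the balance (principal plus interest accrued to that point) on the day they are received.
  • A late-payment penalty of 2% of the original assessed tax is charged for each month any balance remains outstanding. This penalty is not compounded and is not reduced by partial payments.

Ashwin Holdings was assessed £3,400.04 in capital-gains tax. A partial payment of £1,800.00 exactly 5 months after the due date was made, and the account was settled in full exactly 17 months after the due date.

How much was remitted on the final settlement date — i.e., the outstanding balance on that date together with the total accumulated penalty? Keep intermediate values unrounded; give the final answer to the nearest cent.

£3,047.72

Balance at month 5: £3,400.0400 × (1 + 0.0075)^5 = £3,529.4684…
After £1,800.00 payment: £3,529.4684… − £1,800.00 = £1,729.4684…
Balance at month 17: £1,729.4684… × (1 + 0.0075)^12 = £1,891.7045…
Penalty: 17 × 2% × £3,400.04 = £1,156.01…
Final settlement = outstanding balance + penalty = £1,891.7045… + £1,156.01… = £3,047.72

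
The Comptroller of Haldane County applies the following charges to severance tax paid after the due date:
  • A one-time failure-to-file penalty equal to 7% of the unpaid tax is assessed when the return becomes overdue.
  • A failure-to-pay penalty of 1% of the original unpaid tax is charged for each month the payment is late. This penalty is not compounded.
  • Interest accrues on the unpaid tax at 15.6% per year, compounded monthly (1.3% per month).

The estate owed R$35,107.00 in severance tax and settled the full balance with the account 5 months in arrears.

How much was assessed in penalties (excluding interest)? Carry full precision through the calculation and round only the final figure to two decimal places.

Failure-to-file penalty: 7% × R$35,107.00 = R$2,457.49
Failure-to-pay penalty: 5 × 1% × R$35,107.00 = R$1,755.35
Total penalty = R$2,457.49 + R$1,755.35 = R$4,212.84

R$4,212.84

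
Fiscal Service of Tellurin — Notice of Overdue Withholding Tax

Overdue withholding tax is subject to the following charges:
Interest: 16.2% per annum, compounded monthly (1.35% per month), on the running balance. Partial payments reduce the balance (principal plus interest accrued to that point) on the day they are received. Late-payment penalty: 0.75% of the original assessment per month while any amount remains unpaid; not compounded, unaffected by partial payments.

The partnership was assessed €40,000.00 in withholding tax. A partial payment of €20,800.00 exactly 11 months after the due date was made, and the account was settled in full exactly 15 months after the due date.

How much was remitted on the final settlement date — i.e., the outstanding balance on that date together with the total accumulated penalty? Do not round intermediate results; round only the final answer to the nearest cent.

Balance at month 11: €40,000.0000 × (1 + 0.0135)^11 = €46,357.6353…
After €20,800.00 payment: €46,357.6353… − €20,800.00 = €25,557.6353…
Balance at month 15: €25,557.6353… × (1 + 0.0135)^4 = €26,965.9473…
Penalty: 15 × 0.75% × €40,000.00 = €4,500.00
Final settlement = outstanding balance + penalty = €26,965.9473… + €4,500.00 = €31,465.95

€31,465.95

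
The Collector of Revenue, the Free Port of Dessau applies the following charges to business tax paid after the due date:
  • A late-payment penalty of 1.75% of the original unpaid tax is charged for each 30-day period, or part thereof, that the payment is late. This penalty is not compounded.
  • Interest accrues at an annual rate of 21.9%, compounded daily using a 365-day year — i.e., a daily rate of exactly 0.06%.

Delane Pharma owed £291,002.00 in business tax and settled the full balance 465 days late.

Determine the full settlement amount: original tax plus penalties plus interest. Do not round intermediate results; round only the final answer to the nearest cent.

Penalty periods: ⌈465/30⌉ = 16; penalty = 16 × 1.75% × £291,002.00 = £81,480.56
Interest: £291,002.00 × ((1 + 0.0006)^465 − 1) = £291,002.00 × 0.32169676… = £93,614.3998…
Total = £291,002.00 + £81,480.5600 + £93,614.3998… = £466,096.96

£466,096.96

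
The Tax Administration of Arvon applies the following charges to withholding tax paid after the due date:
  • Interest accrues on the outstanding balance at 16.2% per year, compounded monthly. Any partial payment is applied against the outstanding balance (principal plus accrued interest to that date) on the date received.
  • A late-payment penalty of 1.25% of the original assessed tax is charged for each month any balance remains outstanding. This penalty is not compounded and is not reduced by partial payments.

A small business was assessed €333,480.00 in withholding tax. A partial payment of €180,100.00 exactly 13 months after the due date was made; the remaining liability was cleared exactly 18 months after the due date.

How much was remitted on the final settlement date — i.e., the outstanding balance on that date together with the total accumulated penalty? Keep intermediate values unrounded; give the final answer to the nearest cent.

Monthly rate = 16.2% ÷ 12 = 1.35%
Balance at month 13: €333,480.0000 × (1 + 0.0135)^13 = €396,989.0996…
After €180,100.00 payment: €396,989.0996… − €180,100.00 = €216,889.0996…
Balance at month 18: €216,889.0996… × (1 + 0.0135)^5 = €231,929.7666…
Penalty: 18 × 1.25% × €333,480.00 = €75,033.00
Final settlement = outstanding balance + penalty = €231,929.7666… + €75,033.00 = €306,962.77

€306,962.77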